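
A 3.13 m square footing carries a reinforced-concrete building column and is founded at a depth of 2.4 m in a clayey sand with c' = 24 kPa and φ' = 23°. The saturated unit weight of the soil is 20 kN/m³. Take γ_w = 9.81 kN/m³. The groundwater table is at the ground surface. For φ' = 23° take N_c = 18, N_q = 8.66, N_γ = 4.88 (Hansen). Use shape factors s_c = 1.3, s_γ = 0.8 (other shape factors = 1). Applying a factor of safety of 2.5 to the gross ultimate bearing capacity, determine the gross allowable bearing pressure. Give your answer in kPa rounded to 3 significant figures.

q_all ≈ 334 kPa

γ' = 20 − 9.81 = 10.19 kN/m³ (submerged throughout). q = 10.19 × 2.4 = 24.456 kPa; the same γ' applies in the ½γBN_γ term.
c·N_c·s_c = 24 × 18 × 1.3 = 561.6 kPa
q·N_q = 24.456 × 8.66 = 211.79 kPa
0.5·γ·B·N_γ·s_γ = 0.5 × 10.19 × 3.13 × 4.88 × 0.8 = 62.258 kPa
q_ult = 561.6 + 211.79 + 62.258 = 835.65 kPa.
q_all = q_ult / FS = 835.65 / 2.5 = 334.26 kPa.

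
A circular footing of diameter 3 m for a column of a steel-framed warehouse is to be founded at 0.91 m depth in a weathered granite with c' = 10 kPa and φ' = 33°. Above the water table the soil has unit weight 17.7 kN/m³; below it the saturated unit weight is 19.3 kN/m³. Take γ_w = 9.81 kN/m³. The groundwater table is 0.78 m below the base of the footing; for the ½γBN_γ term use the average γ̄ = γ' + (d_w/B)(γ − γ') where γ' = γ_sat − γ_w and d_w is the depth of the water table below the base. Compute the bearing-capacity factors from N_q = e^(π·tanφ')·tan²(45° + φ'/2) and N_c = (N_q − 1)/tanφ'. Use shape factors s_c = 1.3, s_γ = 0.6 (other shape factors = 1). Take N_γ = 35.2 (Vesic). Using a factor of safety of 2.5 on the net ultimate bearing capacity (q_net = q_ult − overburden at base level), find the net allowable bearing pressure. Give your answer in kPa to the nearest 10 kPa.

N_q = e^(π·tan33°)·tan²(61.5°) = 26.09; N_c = (N_q − 1)/tanφ' = 38.64.
q = γ·D_f = 17.7 × 0.91 = 16.107 kPa.
γ' = 9.49 kN/m³; averaging over the depth B below the base, γ̄ = γ' + (d_w/B)(γ − γ') = 11.625 kN/m³.
c·N_c·s_c = 10 × 38.638 × 1.3 = 502.3 kPa
q·N_q = 16.107 × 26.092 = 420.26 kPa
0.5·γ·B·N_γ·s_γ = 0.5 × 11.625 × 3 × 35.2 × 0.6 = 368.27 kPa
q_ult = 502.3 + 420.26 + 368.27 = 1290.8 kPa.
q_net = 1290.8 − 16.107 = 1274.7 kPa.
q_all(net) = 1274.7 / 2.5 = 509.89 kPa.

q_all(net) ≈ 510 kPa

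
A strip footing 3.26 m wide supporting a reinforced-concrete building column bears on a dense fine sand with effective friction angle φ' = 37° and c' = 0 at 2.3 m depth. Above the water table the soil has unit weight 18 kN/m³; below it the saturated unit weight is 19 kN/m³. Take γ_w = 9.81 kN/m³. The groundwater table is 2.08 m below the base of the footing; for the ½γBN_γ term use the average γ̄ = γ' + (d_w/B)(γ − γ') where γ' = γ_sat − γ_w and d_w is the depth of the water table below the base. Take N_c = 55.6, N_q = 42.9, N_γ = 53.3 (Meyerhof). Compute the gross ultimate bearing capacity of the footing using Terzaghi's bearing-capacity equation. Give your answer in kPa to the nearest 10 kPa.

q_ult ≈ 3060 kPa

Effective surcharge at the founding depth q = γ·D_f = 18 × 2.3 = 41.4 kPa.
With d_w = 2.08 m < B, γ̄ = 9.19 + (2.08/3.26) × (18 − 9.19) = 14.811 kN/m³.
q_ult = q·N_q + 0.5·γ·B·N_γ
     = 41.4 × 42.9 + 0.5 × 14.811 × 3.26 × 53.3
     = 1776.1 + 1286.8 = 3062.8 kPa.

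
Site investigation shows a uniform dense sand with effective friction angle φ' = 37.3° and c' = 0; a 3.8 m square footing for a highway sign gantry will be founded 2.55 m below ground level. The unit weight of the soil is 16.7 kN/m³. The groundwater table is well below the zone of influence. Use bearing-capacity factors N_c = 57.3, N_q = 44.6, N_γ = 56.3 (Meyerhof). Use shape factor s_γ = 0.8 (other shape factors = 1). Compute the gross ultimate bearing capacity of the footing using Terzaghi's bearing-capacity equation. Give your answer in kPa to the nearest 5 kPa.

q_ult ≈ 3330 kPa

Overburden at base level: q = 16.7 × 2.55 = 42.585 kPa.
Surcharge term q·N_q = 42.585 × 44.6 = 1899.3 kPa; self-weight term 0.5·γ·B·N_γ·s_γ = 0.5 × 16.7 × 3.8 × 56.3 × 0.8 = 1429.1 kPa.
q_ult = 1899.3 + 1429.1 = 3328.4 kPa.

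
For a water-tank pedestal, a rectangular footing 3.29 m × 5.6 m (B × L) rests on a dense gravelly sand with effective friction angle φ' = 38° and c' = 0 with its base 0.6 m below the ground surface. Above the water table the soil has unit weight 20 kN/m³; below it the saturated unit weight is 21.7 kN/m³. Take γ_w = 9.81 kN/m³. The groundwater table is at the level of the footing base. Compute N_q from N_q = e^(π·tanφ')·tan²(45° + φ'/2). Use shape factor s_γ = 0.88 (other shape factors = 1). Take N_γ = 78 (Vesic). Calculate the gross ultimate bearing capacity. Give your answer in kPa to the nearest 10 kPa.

q_ult ≈ 1930 kPa

tan38° = 0.7813, so N_q = e^(π×0.7813)·tan²(64°) = 11.64 × 4.204 = 48.93.
Effective surcharge at the founding depth q = γ·D_f = 20 × 0.6 = 12 kPa.
The water table coincides with the base, so in the self-weight term γ → γ' = 11.89 kN/m³.
q_ult = q·N_q + 0.5·γ·B·N_γ·s_γ
     = 12 × 48.933 + 0.5 × 11.89 × 3.29 × 78 × 0.88
     = 587.2 + 1342.5 = 1929.7 kPa.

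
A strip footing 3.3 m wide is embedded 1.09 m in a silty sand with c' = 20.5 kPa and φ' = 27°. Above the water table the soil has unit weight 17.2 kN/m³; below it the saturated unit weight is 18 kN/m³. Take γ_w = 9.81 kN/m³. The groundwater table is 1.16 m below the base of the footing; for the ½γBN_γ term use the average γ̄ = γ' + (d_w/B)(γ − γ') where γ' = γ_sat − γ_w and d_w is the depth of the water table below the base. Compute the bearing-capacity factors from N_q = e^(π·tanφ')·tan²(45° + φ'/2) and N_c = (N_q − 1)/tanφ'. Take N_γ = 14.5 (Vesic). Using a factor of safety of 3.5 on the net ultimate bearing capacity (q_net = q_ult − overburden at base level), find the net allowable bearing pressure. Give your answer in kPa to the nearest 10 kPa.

N_q = e^(π·tan27°)·tan²(58.5°) = 13.2; N_c = (N_q − 1)/tanφ' = 23.94.
Overburden at base level: q = 17.2 × 1.09 = 18.748 kPa.
The water table is 1.16 m below the base (< B = 3.3 m), so the ½γBN_γ term uses γ̄ = γ' + (d_w/B)(γ − γ') = 8.19 + (1.16/3.3)(17.2 − 8.19) = 11.357 kN/m³.
Cohesion term c·N_c = 20.5 × 23.942 = 490.81 kPa; surcharge term q·N_q = 18.748 × 13.199 = 247.46 kPa; self-weight term 0.5·γ·B·N_γ = 0.5 × 11.357 × 3.3 × 14.5 = 271.72 kPa.
q_ult = 490.81 + 247.46 + 271.72 = 1010 kPa.
q_net = 1010 − 18.748 = 991.24 kPa.
q_all(net) = 991.24 / 3.5 = 283.21 kPa.

q_all(net) ≈ 280 kPa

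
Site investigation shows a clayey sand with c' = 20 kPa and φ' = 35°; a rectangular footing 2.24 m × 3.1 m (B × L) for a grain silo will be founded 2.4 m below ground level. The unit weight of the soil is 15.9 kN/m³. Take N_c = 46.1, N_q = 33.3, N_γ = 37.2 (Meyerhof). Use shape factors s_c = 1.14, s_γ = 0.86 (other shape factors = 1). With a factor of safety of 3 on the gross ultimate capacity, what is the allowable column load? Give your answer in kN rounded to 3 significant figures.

Effective surcharge at the founding depth q = γ·D_f = 15.9 × 2.4 = 38.16 kPa.
q_ult = c·N_c·s_c + q·N_q + 0.5·γ·B·N_γ·s_γ
     = 20 × 46.1 × 1.14 + 38.16 × 33.3 + 0.5 × 15.9 × 2.24 × 37.2 × 0.86
     = 1051.1 + 1270.7 + 569.71 = 2891.5 kPa.
Gross allowable pressure q_all = 2891.5 / 3 = 963.84 kPa.
Footing area = 6.944 m², so allowable column load = 963.84 × 6.944 = 6692.9 kN.

P_all ≈ 6690 kN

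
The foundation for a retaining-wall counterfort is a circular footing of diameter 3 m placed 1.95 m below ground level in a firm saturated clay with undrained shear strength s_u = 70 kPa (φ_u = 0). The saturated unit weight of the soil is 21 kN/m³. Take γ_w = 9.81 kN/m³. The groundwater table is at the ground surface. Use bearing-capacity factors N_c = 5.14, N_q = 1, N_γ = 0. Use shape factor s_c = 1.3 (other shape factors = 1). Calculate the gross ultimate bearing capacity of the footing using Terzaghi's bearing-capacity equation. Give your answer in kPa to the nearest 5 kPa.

Water table at ground surface, so effective unit weight γ' = 21 − 9.81 = 11.19 kN/m³ is used throughout; overburden q = 11.19 × 1.95 = 21.82 kPa.
Cohesion term c·N_c·s_c = 70 × 5.14 × 1.3 = 467.74 kPa; surcharge term q·N_q = 21.82 × 1 = 21.82 kPa.
q_ult = 467.74 + 21.82 = 489.56 kPa.

q_ult ≈ 490 kPa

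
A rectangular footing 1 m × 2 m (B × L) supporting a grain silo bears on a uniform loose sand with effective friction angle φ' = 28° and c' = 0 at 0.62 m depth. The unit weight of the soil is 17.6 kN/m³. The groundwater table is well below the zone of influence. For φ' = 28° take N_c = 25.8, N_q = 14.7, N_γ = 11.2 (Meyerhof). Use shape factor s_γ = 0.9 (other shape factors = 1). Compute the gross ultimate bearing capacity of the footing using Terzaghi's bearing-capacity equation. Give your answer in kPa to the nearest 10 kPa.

q_ult ≈ 250 kPa

q = γ·D_f = 17.6 × 0.62 = 10.912 kPa.
q·N_q = 10.912 × 14.7 = 160.41 kPa
0.5·γ·B·N_γ·s_γ = 0.5 × 17.6 × 1 × 11.2 × 0.9 = 88.704 kPa
q_ult = 160.41 + 88.704 = 249.11 kPa.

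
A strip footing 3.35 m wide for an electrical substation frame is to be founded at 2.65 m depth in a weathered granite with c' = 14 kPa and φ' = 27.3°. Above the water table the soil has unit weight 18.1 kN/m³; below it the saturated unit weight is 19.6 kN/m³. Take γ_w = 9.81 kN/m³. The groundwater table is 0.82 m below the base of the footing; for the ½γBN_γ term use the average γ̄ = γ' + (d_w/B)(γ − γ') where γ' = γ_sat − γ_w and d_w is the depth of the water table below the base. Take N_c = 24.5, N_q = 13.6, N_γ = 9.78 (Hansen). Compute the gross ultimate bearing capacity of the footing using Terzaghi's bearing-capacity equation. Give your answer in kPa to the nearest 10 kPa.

q_ult ≈ 1190 kPa

Overburden at base level: q = 18.1 × 2.65 = 47.965 kPa.
The water table is 0.82 m below the base (< B = 3.35 m), so the ½γBN_γ term uses γ̄ = γ' + (d_w/B)(γ − γ') = 9.79 + (0.82/3.35)(18.1 − 9.79) = 11.824 kN/m³.
Cohesion term c·N_c = 14 × 24.5 = 343 kPa; surcharge term q·N_q = 47.965 × 13.6 = 652.32 kPa; self-weight term 0.5·γ·B·N_γ = 0.5 × 11.824 × 3.35 × 9.78 = 193.7 kPa.
q_ult = 343 + 652.32 + 193.7 = 1189 kPa.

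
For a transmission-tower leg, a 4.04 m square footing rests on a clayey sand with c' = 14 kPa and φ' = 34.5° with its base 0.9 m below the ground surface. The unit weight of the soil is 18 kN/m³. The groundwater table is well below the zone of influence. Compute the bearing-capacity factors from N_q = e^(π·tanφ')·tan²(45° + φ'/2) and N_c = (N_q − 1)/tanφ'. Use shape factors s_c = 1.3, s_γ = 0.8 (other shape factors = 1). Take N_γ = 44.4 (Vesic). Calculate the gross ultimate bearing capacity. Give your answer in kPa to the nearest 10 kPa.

tan34.5° = 0.6873, so N_q = e^(π×0.6873)·tan²(62.25°) = 8.664 × 3.613 = 31.3.
N_c = (31.3 − 1)/tan34.5° = 44.09.
q = γ·D_f = 18 × 0.9 = 16.2 kPa.
c·N_c·s_c = 14 × 44.085 × 1.3 = 802.35 kPa
q·N_q = 16.2 × 31.299 = 507.04 kPa
0.5·γ·B·N_γ·s_γ = 0.5 × 18 × 4.04 × 44.4 × 0.8 = 1291.5 kPa
q_ult = 802.35 + 507.04 + 1291.5 = 2600.9 kPa.

q_ult ≈ 2600 kPa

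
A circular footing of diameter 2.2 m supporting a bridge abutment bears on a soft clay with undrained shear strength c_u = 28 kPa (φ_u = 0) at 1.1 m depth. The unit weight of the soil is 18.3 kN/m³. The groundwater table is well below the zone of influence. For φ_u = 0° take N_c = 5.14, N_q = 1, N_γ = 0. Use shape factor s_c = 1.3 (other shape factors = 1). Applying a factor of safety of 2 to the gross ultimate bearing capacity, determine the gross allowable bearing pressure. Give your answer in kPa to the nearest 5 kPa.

q_all ≈ 105 kPa

q = γ·D_f = 18.3 × 1.1 = 20.13 kPa.
c·N_c·s_c = 28 × 5.14 × 1.3 = 187.1 kPa
q·N_q = 20.13 × 1 = 20.13 kPa
q_ult = 187.1 + 20.13 = 207.23 kPa.
q_all = q_ult / FS = 207.23 / 2 = 103.61 kPa.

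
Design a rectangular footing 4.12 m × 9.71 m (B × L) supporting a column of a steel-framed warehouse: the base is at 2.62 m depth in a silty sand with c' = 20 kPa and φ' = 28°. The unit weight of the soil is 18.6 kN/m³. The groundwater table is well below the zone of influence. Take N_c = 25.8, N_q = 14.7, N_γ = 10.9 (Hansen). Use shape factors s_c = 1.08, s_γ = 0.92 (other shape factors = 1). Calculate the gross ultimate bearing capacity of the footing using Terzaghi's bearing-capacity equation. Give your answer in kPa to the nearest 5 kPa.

q_ult ≈ 1660 kPa

q = γ·D_f = 18.6 × 2.62 = 48.732 kPa.
c·N_c·s_c = 20 × 25.8 × 1.08 = 557.28 kPa
q·N_q = 48.732 × 14.7 = 716.36 kPa
0.5·γ·B·N_γ·s_γ = 0.5 × 18.6 × 4.12 × 10.9 × 0.92 = 384.23 kPa
q_ult = 557.28 + 716.36 + 384.23 = 1657.9 kPa.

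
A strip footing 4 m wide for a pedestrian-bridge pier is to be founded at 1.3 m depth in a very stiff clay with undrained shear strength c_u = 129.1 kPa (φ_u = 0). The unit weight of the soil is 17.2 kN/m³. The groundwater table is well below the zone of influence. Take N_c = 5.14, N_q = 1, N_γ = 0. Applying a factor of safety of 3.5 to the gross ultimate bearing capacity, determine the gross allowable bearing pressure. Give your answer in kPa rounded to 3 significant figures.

Effective surcharge at the founding depth q = γ·D_f = 17.2 × 1.3 = 22.36 kPa.
q_ult = c·N_c + q·N_q
     = 129.1 × 5.14 + 22.36 × 1
     = 663.57 + 22.36 = 685.93 kPa.
q_all = q_ult / FS = 685.93 / 3.5 = 195.98 kPa.

q_all ≈ 196 kPa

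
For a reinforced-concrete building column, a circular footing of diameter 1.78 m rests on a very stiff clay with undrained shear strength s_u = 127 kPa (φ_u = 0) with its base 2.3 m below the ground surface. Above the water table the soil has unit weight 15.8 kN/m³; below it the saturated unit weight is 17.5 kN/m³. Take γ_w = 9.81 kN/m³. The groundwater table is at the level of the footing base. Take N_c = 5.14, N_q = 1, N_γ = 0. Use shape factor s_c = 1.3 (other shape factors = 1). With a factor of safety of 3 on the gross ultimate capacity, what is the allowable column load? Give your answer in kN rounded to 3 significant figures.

Overburden at base level: q = 15.8 × 2.3 = 36.34 kPa.
Cohesion term c·N_c·s_c = 127 × 5.14 × 1.3 = 848.61 kPa; surcharge term q·N_q = 36.34 × 1 = 36.34 kPa.
q_ult = 848.61 + 36.34 = 884.95 kPa.
Gross allowable pressure q_all = 884.95 / 3 = 294.98 kPa.
Footing area = 2.4885 m², so allowable column load = 294.98 × 2.4885 = 734.07 kN.

P_all ≈ 734 kN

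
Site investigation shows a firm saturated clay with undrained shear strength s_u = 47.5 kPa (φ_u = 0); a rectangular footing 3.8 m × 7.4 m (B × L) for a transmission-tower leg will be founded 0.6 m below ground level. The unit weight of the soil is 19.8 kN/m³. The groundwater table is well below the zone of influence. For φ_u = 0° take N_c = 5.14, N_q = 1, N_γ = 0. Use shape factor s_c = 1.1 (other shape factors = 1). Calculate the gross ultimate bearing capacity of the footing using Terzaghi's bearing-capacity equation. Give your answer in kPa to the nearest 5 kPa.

q = γ·D_f = 19.8 × 0.6 = 11.88 kPa.
c·N_c·s_c = 47.5 × 5.14 × 1.1 = 268.56 kPa
q·N_q = 11.88 × 1 = 11.88 kPa
q_ult = 268.56 + 11.88 = 280.44 kPa.

q_ult ≈ 280 kPa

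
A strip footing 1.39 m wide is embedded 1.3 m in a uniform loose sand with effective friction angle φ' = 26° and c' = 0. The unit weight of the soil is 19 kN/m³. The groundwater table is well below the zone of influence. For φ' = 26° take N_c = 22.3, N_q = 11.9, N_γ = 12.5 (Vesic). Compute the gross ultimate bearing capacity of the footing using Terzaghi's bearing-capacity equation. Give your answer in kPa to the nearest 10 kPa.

Overburden at base level: q = 19 × 1.3 = 24.7 kPa.
Surcharge term q·N_q = 24.7 × 11.9 = 293.93 kPa; self-weight term 0.5·γ·B·N_γ = 0.5 × 19 × 1.39 × 12.5 = 165.06 kPa.
q_ult = 293.93 + 165.06 = 458.99 kPa.

q_ult ≈ 460 kPa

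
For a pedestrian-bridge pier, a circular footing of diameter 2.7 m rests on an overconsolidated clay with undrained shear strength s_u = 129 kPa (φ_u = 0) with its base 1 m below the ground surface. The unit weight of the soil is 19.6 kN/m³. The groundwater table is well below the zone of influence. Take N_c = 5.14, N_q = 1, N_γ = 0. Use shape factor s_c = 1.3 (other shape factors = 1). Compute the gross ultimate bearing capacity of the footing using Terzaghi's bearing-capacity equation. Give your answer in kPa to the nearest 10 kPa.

Effective surcharge at the founding depth q = γ·D_f = 19.6 × 1 = 19.6 kPa.
q_ult = c·N_c·s_c + q·N_q
     = 129 × 5.14 × 1.3 + 19.6 × 1
     = 861.98 + 19.6 = 881.58 kPa.

q_ult ≈ 880 kPa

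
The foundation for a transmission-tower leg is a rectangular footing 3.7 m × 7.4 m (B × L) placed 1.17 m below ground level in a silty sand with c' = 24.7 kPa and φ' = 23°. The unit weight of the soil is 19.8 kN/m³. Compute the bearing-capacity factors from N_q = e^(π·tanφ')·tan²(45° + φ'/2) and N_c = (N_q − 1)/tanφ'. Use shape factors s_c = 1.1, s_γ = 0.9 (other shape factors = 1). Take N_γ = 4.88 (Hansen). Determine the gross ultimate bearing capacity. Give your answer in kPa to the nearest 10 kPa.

tan23° = 0.4245, so N_q = e^(π×0.4245)·tan²(56.5°) = 3.794 × 2.283 = 8.66.
N_c = (8.66 − 1)/tan23° = 18.05.
q = γ·D_f = 19.8 × 1.17 = 23.166 kPa.
c·N_c·s_c = 24.7 × 18.049 × 1.1 = 490.38 kPa
q·N_q = 23.166 × 8.6612 = 200.65 kPa
0.5·γ·B·N_γ·s_γ = 0.5 × 19.8 × 3.7 × 4.88 × 0.9 = 160.88 kPa
q_ult = 490.38 + 200.65 + 160.88 = 851.91 kPa.

q_ult ≈ 850 kPa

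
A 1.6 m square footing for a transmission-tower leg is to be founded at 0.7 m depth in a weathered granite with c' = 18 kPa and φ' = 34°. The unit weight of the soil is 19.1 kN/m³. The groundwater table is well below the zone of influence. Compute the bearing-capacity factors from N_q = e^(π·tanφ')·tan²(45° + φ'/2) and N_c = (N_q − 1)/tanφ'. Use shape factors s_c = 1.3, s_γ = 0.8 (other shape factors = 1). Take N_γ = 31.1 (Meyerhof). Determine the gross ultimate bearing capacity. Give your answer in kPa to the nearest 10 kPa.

q_ult ≈ 1760 kPa

tan34° = 0.6745, so N_q = e^(π×0.6745)·tan²(62°) = 8.323 × 3.537 = 29.44.
N_c = (29.44 − 1)/tan34° = 42.16.
Overburden at base level: q = 19.1 × 0.7 = 13.37 kPa.
Cohesion term c·N_c·s_c = 18 × 42.164 × 1.3 = 986.63 kPa; surcharge term q·N_q = 13.37 × 29.44 = 393.61 kPa; self-weight term 0.5·γ·B·N_γ·s_γ = 0.5 × 19.1 × 1.6 × 31.1 × 0.8 = 380.17 kPa.
q_ult = 986.63 + 393.61 + 380.17 = 1760.4 kPa.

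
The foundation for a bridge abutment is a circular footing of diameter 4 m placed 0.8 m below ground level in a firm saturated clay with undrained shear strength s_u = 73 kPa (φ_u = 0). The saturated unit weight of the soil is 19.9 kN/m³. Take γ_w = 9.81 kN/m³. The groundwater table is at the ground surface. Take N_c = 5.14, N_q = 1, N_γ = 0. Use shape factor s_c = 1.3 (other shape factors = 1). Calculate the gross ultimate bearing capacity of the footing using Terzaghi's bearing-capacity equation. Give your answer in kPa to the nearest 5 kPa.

q_ult ≈ 495 kPa

γ' = 19.9 − 9.81 = 10.09 kN/m³ (submerged throughout). q = 10.09 × 0.8 = 8.072 kPa.
c·N_c·s_c = 73 × 5.14 × 1.3 = 487.79 kPa
q·N_q = 8.072 × 1 = 8.072 kPa
q_ult = 487.79 + 8.072 = 495.86 kPa.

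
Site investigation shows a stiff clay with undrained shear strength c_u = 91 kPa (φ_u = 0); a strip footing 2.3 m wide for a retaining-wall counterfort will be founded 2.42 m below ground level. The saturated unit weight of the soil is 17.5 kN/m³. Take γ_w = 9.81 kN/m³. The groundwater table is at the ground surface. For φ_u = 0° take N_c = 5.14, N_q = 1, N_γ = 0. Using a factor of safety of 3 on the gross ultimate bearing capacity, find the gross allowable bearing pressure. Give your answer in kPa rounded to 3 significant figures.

With the water table at the surface the whole profile is submerged: γ' = 17.5 − 9.81 = 7.69 kN/m³, so q = γ'·D_f = 18.61 kPa.
q_ult = c·N_c + q·N_q
     = 91 × 5.14 + 18.61 × 1
     = 467.74 + 18.61 = 486.35 kPa.
q_all = 486.35 / 3 = 162.12 kPa.

q_all ≈ 162 kPa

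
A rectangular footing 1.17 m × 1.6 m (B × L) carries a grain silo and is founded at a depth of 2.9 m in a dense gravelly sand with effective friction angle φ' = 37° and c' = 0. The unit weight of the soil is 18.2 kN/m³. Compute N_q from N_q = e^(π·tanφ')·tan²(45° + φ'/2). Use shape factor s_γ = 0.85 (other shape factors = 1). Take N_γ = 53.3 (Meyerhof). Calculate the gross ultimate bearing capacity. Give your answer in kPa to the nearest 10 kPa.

tan37° = 0.7536, so N_q = e^(π×0.7536)·tan²(63.5°) = 10.669 × 4.023 = 42.92.
Effective surcharge at the founding depth q = γ·D_f = 18.2 × 2.9 = 52.78 kPa.
q_ult = q·N_q + 0.5·γ·B·N_γ·s_γ
     = 52.78 × 42.92 + 0.5 × 18.2 × 1.17 × 53.3 × 0.85
     = 2265.3 + 482.36 = 2747.7 kPa.

q_ult ≈ 2750 kPa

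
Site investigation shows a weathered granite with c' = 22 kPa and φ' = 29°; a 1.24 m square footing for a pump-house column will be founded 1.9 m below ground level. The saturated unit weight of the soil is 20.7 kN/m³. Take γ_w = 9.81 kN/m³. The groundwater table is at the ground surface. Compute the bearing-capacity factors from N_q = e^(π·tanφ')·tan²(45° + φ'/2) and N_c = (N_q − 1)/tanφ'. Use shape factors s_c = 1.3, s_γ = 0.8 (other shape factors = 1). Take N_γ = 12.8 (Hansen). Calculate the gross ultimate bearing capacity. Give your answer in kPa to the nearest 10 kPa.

q_ult ≈ 1210 kPa

tan29° = 0.5543, so N_q = e^(π×0.5543)·tan²(59.5°) = 5.705 × 2.882 = 16.44.
N_c = (16.44 − 1)/tan29° = 27.86.
γ' = 20.7 − 9.81 = 10.89 kN/m³ (submerged throughout). q = 10.89 × 1.9 = 20.691 kPa; the same γ' applies in the ½γBN_γ term.
c·N_c·s_c = 22 × 27.86 × 1.3 = 796.81 kPa
q·N_q = 20.691 × 16.443 = 340.23 kPa
0.5·γ·B·N_γ·s_γ = 0.5 × 10.89 × 1.24 × 12.8 × 0.8 = 69.138 kPa
q_ult = 796.81 + 340.23 + 69.138 = 1206.2 kPa.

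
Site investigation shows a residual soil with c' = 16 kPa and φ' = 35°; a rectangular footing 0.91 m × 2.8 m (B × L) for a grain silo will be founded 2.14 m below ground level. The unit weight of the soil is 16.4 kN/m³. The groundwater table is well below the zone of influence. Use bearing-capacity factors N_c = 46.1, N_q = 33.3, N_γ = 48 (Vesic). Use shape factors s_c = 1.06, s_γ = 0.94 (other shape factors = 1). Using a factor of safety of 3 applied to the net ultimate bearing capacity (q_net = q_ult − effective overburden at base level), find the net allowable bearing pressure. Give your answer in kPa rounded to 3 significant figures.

q_all(net) ≈ 751 kPa

q = γ·D_f = 16.4 × 2.14 = 35.096 kPa.
c·N_c·s_c = 16 × 46.1 × 1.06 = 781.86 kPa
q·N_q = 35.096 × 33.3 = 1168.7 kPa
0.5·γ·B·N_γ·s_γ = 0.5 × 16.4 × 0.91 × 48 × 0.94 = 336.69 kPa
q_ult = 781.86 + 1168.7 + 336.69 = 2287.2 kPa.
Net ultimate: q_net = 2287.2 − 35.096 = 2252.1 kPa.
q_all(net) = 2252.1 / 3 = 750.71 kPa.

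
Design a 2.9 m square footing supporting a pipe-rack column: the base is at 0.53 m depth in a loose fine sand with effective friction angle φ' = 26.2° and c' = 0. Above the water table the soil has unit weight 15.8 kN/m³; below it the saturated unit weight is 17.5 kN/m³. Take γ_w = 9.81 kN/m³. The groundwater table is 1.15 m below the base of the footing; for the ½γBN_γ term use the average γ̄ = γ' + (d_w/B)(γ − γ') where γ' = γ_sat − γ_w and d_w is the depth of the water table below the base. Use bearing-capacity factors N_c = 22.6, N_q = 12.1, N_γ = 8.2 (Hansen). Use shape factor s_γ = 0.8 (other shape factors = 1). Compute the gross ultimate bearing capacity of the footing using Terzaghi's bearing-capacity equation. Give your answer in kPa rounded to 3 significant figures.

q_ult ≈ 205 kPa

Effective surcharge at the founding depth q = γ·D_f = 15.8 × 0.53 = 8.374 kPa.
With d_w = 1.15 m < B, γ̄ = 7.69 + (1.15/2.9) × (15.8 − 7.69) = 10.906 kN/m³.
q_ult = q·N_q + 0.5·γ·B·N_γ·s_γ
     = 8.374 × 12.1 + 0.5 × 10.906 × 2.9 × 8.2 × 0.8
     = 101.33 + 103.74 = 205.06 kPa.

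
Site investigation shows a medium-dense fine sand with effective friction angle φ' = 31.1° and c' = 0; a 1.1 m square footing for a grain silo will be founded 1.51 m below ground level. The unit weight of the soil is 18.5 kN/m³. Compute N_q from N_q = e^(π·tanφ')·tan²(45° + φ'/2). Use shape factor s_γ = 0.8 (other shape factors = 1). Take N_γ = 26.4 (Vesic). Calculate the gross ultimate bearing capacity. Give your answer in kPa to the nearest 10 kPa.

q_ult ≈ 800 kPa

tan31.1° = 0.6032, so N_q = e^(π×0.6032)·tan²(60.55°) = 6.653 × 3.137 = 20.87.
Effective surcharge at the founding depth q = γ·D_f = 18.5 × 1.51 = 27.935 kPa.
q_ult = q·N_q + 0.5·γ·B·N_γ·s_γ
     = 27.935 × 20.87 + 0.5 × 18.5 × 1.1 × 26.4 × 0.8
     = 583.01 + 214.9 = 797.91 kPa.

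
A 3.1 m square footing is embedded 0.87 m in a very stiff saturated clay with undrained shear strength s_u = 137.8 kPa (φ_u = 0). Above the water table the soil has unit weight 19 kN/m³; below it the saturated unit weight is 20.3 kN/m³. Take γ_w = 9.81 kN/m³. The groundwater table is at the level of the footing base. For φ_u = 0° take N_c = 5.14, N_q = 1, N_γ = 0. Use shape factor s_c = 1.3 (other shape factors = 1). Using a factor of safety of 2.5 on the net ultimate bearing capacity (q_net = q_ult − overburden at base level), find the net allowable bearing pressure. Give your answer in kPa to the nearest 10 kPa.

q_all(net) ≈ 370 kPa

Effective surcharge at the founding depth q = γ·D_f = 19 × 0.87 = 16.53 kPa.
q_ult = c·N_c·s_c + q·N_q
     = 137.8 × 5.14 × 1.3 + 16.53 × 1
     = 920.78 + 16.53 = 937.31 kPa.
q_net = 937.31 − 16.53 = 920.78 kPa.
q_all(net) = 920.78 / 2.5 = 368.31 kPa.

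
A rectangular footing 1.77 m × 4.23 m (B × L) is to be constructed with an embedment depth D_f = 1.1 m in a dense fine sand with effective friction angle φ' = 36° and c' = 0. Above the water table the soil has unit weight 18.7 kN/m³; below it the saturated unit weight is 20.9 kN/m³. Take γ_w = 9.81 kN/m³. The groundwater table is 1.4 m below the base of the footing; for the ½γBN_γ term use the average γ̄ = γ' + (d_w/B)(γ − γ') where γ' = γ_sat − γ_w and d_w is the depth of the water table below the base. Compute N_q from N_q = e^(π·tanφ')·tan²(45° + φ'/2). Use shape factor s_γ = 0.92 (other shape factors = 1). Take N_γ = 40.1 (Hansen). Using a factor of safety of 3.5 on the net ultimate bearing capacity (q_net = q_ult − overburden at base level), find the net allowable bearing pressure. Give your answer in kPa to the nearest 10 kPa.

N_q = e^(π·tan36°)·tan²(63°) = 37.75.
Effective surcharge at the founding depth q = γ·D_f = 18.7 × 1.1 = 20.57 kPa.
With d_w = 1.4 m < B, γ̄ = 11.09 + (1.4/1.77) × (18.7 − 11.09) = 17.109 kN/m³.
q_ult = q·N_q + 0.5·γ·B·N_γ·s_γ
     = 20.57 × 37.752 + 0.5 × 17.109 × 1.77 × 40.1 × 0.92
     = 776.57 + 558.61 = 1335.2 kPa.
q_net = 1335.2 − 20.57 = 1314.6 kPa.
q_all(net) = 1314.6 / 3.5 = 375.6 kPa.

q_all(net) ≈ 380 kPa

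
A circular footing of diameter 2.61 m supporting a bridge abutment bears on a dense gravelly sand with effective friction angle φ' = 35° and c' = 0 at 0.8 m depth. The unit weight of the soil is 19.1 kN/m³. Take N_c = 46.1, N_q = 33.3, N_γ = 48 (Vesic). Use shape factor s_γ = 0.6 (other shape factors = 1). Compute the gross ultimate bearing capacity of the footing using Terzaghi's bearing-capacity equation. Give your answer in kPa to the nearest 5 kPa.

Overburden at base level: q = 19.1 × 0.8 = 15.28 kPa.
Surcharge term q·N_q = 15.28 × 33.3 = 508.82 kPa; self-weight term 0.5·γ·B·N_γ·s_γ = 0.5 × 19.1 × 2.61 × 48 × 0.6 = 717.85 kPa.
q_ult = 508.82 + 717.85 = 1226.7 kPa.

q_ult ≈ 1225 kPa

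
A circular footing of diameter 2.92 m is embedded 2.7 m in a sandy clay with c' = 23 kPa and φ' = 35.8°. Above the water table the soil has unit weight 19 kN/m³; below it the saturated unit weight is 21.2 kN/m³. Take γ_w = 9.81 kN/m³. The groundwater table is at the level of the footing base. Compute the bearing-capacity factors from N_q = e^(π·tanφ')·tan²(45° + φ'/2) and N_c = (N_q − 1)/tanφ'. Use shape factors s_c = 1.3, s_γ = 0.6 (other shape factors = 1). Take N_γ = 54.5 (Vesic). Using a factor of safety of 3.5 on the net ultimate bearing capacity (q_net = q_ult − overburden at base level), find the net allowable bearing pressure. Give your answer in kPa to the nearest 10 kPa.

q_all(net) ≈ 1100 kPa

N_q = e^(π·tan35.8°)·tan²(62.9°) = 36.81; N_c = (N_q − 1)/tanφ' = 49.65.
q = γ·D_f = 19 × 2.7 = 51.3 kPa.
For the ½γBN_γ term take γ' = 21.2 − 9.81 = 11.39 kN/m³ (soil below base is submerged).
c·N_c·s_c = 23 × 49.649 × 1.3 = 1484.5 kPa
q·N_q = 51.3 × 36.808 = 1888.3 kPa
0.5·γ·B·N_γ·s_γ = 0.5 × 11.39 × 2.92 × 54.5 × 0.6 = 543.78 kPa
q_ult = 1484.5 + 1888.3 + 543.78 = 3916.6 kPa.
q_net = 3916.6 − 51.3 = 3865.3 kPa.
q_all(net) = 3865.3 / 3.5 = 1104.4 kPa.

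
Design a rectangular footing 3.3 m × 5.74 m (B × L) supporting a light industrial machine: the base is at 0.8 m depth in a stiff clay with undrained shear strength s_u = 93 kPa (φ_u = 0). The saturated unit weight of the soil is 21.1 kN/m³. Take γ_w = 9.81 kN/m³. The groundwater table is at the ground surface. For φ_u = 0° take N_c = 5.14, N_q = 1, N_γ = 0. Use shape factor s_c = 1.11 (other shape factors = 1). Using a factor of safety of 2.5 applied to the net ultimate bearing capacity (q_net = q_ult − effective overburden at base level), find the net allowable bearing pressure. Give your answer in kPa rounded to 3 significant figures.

Water table at ground surface, so effective unit weight γ' = 21.1 − 9.81 = 11.29 kN/m³ is used throughout; overburden q = 11.29 × 0.8 = 9.032 kPa.
Cohesion term c·N_c·s_c = 93 × 5.14 × 1.11 = 530.6 kPa; surcharge term q·N_q = 9.032 × 1 = 9.032 kPa.
q_ult = 530.6 + 9.032 = 539.63 kPa.
Net ultimate: q_net = 539.63 − 9.032 = 530.6 kPa.
q_all(net) = 530.6 / 2.5 = 212.24 kPa.

q_all(net) ≈ 212 kPa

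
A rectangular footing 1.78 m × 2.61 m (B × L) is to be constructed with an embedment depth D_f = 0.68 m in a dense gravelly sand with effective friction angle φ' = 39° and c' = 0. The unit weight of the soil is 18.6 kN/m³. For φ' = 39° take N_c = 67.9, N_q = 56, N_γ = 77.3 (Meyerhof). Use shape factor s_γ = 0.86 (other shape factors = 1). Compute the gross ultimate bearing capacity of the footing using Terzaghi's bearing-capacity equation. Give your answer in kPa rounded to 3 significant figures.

q_ult ≈ 1810 kPa

Overburden at base level: q = 18.6 × 0.68 = 12.648 kPa.
Surcharge term q·N_q = 12.648 × 56 = 708.29 kPa; self-weight term 0.5·γ·B·N_γ·s_γ = 0.5 × 18.6 × 1.78 × 77.3 × 0.86 = 1100.5 kPa.
q_ult = 708.29 + 1100.5 = 1808.8 kPa.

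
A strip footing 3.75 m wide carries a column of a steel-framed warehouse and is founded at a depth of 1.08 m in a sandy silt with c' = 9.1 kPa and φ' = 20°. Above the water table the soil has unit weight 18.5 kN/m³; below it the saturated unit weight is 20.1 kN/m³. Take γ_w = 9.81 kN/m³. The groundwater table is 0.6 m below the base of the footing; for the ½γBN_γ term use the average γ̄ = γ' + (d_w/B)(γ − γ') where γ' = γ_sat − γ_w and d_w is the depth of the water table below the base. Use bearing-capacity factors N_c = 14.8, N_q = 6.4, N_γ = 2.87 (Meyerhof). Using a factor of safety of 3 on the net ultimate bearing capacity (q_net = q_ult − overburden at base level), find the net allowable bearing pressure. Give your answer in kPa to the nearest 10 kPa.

q = γ·D_f = 18.5 × 1.08 = 19.98 kPa.
γ' = 10.29 kN/m³; averaging over the depth B below the base, γ̄ = γ' + (d_w/B)(γ − γ') = 11.604 kN/m³.
c·N_c = 9.1 × 14.8 = 134.68 kPa
q·N_q = 19.98 × 6.4 = 127.87 kPa
0.5·γ·B·N_γ = 0.5 × 11.604 × 3.75 × 2.87 = 62.442 kPa
q_ult = 134.68 + 127.87 + 62.442 = 324.99 kPa.
q_net = 324.99 − 19.98 = 305.01 kPa.
q_all(net) = 305.01 / 3 = 101.67 kPa.

q_all(net) ≈ 100 kPa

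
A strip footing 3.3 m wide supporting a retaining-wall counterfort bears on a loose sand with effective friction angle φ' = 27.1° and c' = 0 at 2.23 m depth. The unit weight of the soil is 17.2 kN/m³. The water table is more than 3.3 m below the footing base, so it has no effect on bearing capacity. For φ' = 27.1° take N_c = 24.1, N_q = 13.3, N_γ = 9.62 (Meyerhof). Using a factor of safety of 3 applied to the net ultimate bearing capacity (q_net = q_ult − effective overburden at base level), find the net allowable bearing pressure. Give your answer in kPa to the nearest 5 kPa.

q = γ·D_f = 17.2 × 2.23 = 38.356 kPa.
q·N_q = 38.356 × 13.3 = 510.13 kPa
0.5·γ·B·N_γ = 0.5 × 17.2 × 3.3 × 9.62 = 273.02 kPa
q_ult = 510.13 + 273.02 = 783.15 kPa.
Net ultimate: q_net = 783.15 − 38.356 = 744.79 kPa.
q_all(net) = 744.79 / 3 = 248.26 kPa.

q_all(net) ≈ 250 kPa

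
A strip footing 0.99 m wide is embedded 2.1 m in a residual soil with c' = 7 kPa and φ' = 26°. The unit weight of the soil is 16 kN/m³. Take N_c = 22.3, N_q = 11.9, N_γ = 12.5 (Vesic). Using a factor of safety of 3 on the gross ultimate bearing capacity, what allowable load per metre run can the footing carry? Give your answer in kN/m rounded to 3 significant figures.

Effective surcharge at the founding depth q = γ·D_f = 16 × 2.1 = 33.6 kPa.
q_ult = c·N_c + q·N_q + 0.5·γ·B·N_γ
     = 7 × 22.3 + 33.6 × 11.9 + 0.5 × 16 × 0.99 × 12.5
     = 156.1 + 399.84 + 99 = 654.94 kPa.
Gross allowable pressure q_all = 654.94 / 3 = 218.31 kPa.
Allowable wall load = q_all × B = 218.31 × 0.99 = 216.13 kN per metre run.

≈ 216 kN/m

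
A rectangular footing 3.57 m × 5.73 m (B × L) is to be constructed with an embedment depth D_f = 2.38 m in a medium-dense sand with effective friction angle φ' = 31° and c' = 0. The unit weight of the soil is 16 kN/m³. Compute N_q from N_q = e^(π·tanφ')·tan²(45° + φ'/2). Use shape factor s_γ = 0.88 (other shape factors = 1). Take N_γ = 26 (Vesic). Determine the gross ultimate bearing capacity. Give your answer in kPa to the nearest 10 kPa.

q_ult ≈ 1440 kPa

tan31° = 0.6009, so N_q = e^(π×0.6009)·tan²(60.5°) = 6.604 × 3.124 = 20.63.
Overburden at base level: q = 16 × 2.38 = 38.08 kPa.
Surcharge term q·N_q = 38.08 × 20.631 = 785.62 kPa; self-weight term 0.5·γ·B·N_γ·s_γ = 0.5 × 16 × 3.57 × 26 × 0.88 = 653.45 kPa.
q_ult = 785.62 + 653.45 = 1439.1 kPa.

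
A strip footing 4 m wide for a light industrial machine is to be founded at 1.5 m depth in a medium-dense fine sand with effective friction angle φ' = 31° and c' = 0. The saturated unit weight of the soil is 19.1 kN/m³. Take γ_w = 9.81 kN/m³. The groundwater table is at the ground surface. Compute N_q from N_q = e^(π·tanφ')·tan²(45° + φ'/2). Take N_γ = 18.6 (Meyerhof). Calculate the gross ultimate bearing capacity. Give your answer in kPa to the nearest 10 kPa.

q_ult ≈ 630 kPa

tan31° = 0.6009, so N_q = e^(π×0.6009)·tan²(60.5°) = 6.604 × 3.124 = 20.63.
γ' = 19.1 − 9.81 = 9.29 kN/m³ (submerged throughout). q = 9.29 × 1.5 = 13.935 kPa; the same γ' applies in the ½γBN_γ term.
q·N_q = 13.935 × 20.631 = 287.49 kPa
0.5·γ·B·N_γ = 0.5 × 9.29 × 4 × 18.6 = 345.59 kPa
q_ult = 287.49 + 345.59 = 633.08 kPa.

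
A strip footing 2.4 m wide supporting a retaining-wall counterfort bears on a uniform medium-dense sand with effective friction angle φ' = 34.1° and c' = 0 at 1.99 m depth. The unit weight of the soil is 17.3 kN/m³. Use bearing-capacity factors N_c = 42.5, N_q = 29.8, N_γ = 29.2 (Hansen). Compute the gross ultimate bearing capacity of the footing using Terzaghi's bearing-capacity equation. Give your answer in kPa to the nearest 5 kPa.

q_ult ≈ 1630 kPa

q = γ·D_f = 17.3 × 1.99 = 34.427 kPa.
q·N_q = 34.427 × 29.8 = 1025.9 kPa
0.5·γ·B·N_γ = 0.5 × 17.3 × 2.4 × 29.2 = 606.19 kPa
q_ult = 1025.9 + 606.19 = 1632.1 kPa.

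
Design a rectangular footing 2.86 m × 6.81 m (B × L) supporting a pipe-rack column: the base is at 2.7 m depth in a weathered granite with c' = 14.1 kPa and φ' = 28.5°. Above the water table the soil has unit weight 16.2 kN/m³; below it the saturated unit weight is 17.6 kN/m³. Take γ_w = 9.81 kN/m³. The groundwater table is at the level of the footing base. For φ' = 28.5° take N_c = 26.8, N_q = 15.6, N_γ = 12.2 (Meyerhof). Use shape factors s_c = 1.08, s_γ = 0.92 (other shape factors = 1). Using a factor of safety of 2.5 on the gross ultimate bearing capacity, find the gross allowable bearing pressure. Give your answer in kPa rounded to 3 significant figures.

Effective surcharge at the founding depth q = γ·D_f = 16.2 × 2.7 = 43.74 kPa.
The water table coincides with the base, so in the self-weight term γ → γ' = 7.79 kN/m³.
q_ult = c·N_c·s_c + q·N_q + 0.5·γ·B·N_γ·s_γ
     = 14.1 × 26.8 × 1.08 + 43.74 × 15.6 + 0.5 × 7.79 × 2.86 × 12.2 × 0.92
     = 408.11 + 682.34 + 125.03 = 1215.5 kPa.
q_all = 1215.5 / 2.5 = 486.19 kPa.

q_all ≈ 486 kPa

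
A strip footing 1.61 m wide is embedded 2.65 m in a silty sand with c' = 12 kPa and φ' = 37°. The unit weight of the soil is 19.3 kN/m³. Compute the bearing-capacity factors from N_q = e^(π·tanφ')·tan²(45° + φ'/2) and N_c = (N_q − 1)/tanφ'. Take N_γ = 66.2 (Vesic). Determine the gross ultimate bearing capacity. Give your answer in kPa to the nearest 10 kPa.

tan37° = 0.7536, so N_q = e^(π×0.7536)·tan²(63.5°) = 10.669 × 4.023 = 42.92.
N_c = (42.92 − 1)/tan37° = 55.63.
Effective surcharge at the founding depth q = γ·D_f = 19.3 × 2.65 = 51.145 kPa.
q_ult = c·N_c + q·N_q + 0.5·γ·B·N_γ
     = 12 × 55.63 + 51.145 × 42.92 + 0.5 × 19.3 × 1.61 × 66.2
     = 667.56 + 2195.1 + 1028.5 = 3891.2 kPa.

q_ult ≈ 3890 kPa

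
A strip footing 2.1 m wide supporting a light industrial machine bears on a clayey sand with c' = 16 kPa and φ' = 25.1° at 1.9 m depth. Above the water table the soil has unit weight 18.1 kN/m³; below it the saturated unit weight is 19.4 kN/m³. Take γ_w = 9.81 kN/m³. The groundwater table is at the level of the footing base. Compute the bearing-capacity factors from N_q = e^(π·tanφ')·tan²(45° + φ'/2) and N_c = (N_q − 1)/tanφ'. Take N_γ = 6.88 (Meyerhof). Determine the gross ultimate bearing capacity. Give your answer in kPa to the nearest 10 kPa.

q_ult ≈ 770 kPa

tan25.1° = 0.4684, so N_q = e^(π×0.4684)·tan²(57.55°) = 4.356 × 2.473 = 10.78.
N_c = (10.78 − 1)/tan25.1° = 20.87.
Effective surcharge at the founding depth q = γ·D_f = 18.1 × 1.9 = 34.39 kPa.
The water table coincides with the base, so in the self-weight term γ → γ' = 9.59 kN/m³.
q_ult = c·N_c + q·N_q + 0.5·γ·B·N_γ
     = 16 × 20.867 + 34.39 × 10.775 + 0.5 × 9.59 × 2.1 × 6.88
     = 333.88 + 370.55 + 69.278 = 773.71 kPa.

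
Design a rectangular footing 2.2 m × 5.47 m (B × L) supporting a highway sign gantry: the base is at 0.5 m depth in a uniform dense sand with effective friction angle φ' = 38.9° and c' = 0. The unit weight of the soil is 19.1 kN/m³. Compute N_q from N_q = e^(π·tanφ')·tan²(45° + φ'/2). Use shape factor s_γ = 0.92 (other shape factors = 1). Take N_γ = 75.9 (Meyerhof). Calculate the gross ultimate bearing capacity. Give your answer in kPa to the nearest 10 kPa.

tan38.9° = 0.8069, so N_q = e^(π×0.8069)·tan²(64.45°) = 12.616 × 4.376 = 55.2.
Effective surcharge at the founding depth q = γ·D_f = 19.1 × 0.5 = 9.55 kPa.
q_ult = q·N_q + 0.5·γ·B·N_γ·s_γ
     = 9.55 × 55.204 + 0.5 × 19.1 × 2.2 × 75.9 × 0.92
     = 527.2 + 1467.1 = 1994.3 kPa.

q_ult ≈ 1990 kPa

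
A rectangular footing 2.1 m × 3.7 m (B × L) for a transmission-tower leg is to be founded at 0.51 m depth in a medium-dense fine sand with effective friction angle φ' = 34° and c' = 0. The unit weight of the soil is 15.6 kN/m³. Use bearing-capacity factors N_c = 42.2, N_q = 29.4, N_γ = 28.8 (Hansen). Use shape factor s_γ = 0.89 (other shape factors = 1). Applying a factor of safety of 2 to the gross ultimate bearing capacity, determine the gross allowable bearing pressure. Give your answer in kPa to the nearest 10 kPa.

q_all ≈ 330 kPa

Overburden at base level: q = 15.6 × 0.51 = 7.956 kPa.
Surcharge term q·N_q = 7.956 × 29.4 = 233.91 kPa; self-weight term 0.5·γ·B·N_γ·s_γ = 0.5 × 15.6 × 2.1 × 28.8 × 0.89 = 419.85 kPa.
q_ult = 233.91 + 419.85 = 653.76 kPa.
q_all = q_ult / FS = 653.76 / 2 = 326.88 kPa.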